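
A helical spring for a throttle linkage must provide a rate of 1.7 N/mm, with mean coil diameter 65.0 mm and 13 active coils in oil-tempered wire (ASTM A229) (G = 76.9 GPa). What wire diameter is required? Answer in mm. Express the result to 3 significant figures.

d = (8D³N_a·k / G)^(1/4) = (8·65.0³·13·1.7 / (76.9×10³))^0.25
  = (631.39)^0.25 = 5.0127 mm

5.01 mm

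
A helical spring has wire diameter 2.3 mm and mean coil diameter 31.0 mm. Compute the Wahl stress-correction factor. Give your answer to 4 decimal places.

C = D/d = 31.0/2.3 = 13.4783
K_W = (4C−1)/(4C−4) + 0.615/C = 52.913/49.913 + 0.0456 = 1.1057

1.1057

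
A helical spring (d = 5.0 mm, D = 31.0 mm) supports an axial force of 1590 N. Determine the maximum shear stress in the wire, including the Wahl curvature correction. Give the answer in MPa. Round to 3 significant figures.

1250 MPa

Spring index C = D/d = 31.0/5.0 = 6.2000
K_W = (4C−1)/(4C−4) + 0.615/C = 23.800/20.800 + 0.0992 = 1.2434
τ₀ = 8FD/(πd³) = 8·1590·31.0/(π·5.0³) = 394320/392.7 = 1004.1 MPa
τ_max = K·τ₀ = 1.2434 × 1004.1 = 1248.6 MPa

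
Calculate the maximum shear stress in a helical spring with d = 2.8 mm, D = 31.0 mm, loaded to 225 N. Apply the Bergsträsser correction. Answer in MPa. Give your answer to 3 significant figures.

907 MPa

Spring index C = D/d = 31.0/2.8 = 11.0714
K_B = (4C+2)/(4C−3) = 46.286/41.286 = 1.1211
τ₀ = 8FD/(πd³) = 8·225·31.0/(π·2.8³) = 55800/68.964 = 809.11 MPa
τ_max = K·τ₀ = 1.1211 × 809.11 = 907.1 MPa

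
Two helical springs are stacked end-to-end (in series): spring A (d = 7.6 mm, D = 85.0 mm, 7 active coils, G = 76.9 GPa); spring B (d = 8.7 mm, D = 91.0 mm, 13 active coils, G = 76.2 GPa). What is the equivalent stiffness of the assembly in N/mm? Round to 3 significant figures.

3.19 N/mm

k_A = Gd⁴/(8D³N_a) = (76.9×10³)(7.6⁴)/(8·85.0³·7) = 7.4599 N/mm
k_B = Gd⁴/(8D³N_a) = (76.2×10³)(8.7⁴)/(8·91.0³·13) = 5.5702 N/mm
Series: 1/k_eq = 1/7.4599 + 1/5.5702 = 0.31357; k_eq = 3.189 N/mm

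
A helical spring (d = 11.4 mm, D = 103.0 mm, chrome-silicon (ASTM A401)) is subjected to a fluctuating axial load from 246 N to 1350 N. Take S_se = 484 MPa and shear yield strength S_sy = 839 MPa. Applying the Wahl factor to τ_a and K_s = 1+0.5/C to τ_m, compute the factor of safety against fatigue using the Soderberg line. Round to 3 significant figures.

2.43

C = D/d = 103.0/11.4 = 9.0351; K_W = (4C−1)/(4C−4)+0.615/C = 1.1614; K_s = 1+0.5/C = 1.0553
F_a = (F_max−F_min)/2 = 552 N; F_m = (F_max+F_min)/2 = 798 N
τ_a = K_W·8F_aD/(πd³) = 1.1614 × 97.724 = 113.5 MPa
τ_m = K_s·8F_mD/(πd³) = 1.0553 × 141.28 = 149.09 MPa
Soderberg: 1/n_f = τ_a/S_se + τ_m/S_sy = 113.5/484 + 149.09/839 = 0.23450 + 0.17770 = 0.4122
n_f = 1/0.4122 = 2.426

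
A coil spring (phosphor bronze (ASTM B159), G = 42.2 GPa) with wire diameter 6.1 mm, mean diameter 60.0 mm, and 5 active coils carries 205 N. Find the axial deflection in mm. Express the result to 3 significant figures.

30.3 mm

k = Gd⁴/(8D³N_a) = (42.2×10³)(6.1⁴)/(8·60.0³·5) = 6.7627 N/mm
δ = F/k = 205 / 6.7627 = 30.313 mm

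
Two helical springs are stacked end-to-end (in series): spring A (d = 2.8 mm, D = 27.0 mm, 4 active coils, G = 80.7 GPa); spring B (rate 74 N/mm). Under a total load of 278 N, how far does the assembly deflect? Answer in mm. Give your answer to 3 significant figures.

k_A = Gd⁴/(8D³N_a) = (80.7×10³)(2.8⁴)/(8·27.0³·4) = 7.8753 N/mm
Series: 1/k_eq = 1/7.8753 + 1/74 = 0.14049; k_eq = 7.1178 N/mm
δ = F/k_eq = 278/7.1178 = 39.057 mm

39.1 mm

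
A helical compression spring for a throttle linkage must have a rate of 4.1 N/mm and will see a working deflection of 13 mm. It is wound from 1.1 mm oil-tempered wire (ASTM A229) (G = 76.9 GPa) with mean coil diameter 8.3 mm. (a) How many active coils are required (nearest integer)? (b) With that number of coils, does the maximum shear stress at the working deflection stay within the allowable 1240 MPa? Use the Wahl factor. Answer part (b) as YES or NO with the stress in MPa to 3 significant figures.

(a) 6 coils; (b) YES, τ_max = 1010 MPa

N_a = Gd⁴/(8D³k) = (76.9×10³)(1.1⁴)/(8·8.3³·4.1) = 6.003 → N_a = 6
Actual rate k = Gd⁴/(8D³·6) = 4.1022 N/mm
Working load F = kδ = 4.1022·13 = 53.329 N
C = 8.3/1.1 = 7.5455; K_W = (4C−1)/(4C−4)+0.615/C = 1.1961
τ_max = K_W·8FD/(πd³) = 1.1961·846.85 = 1012.9 MPa
τ_max ≤ 1240 MPa → acceptable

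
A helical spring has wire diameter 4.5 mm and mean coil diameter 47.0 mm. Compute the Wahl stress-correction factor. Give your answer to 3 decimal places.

C = D/d = 47.0/4.5 = 10.4444
K_W = (4C−1)/(4C−4) + 0.615/C = 40.778/37.778 + 0.0589 = 1.1383

1.138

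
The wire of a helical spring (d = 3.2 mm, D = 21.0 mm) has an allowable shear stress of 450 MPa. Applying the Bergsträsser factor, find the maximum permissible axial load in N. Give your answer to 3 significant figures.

C = D/d = 21.0/3.2 = 6.5625
K_B = (4C+2)/(4C−3) = 28.250/23.250 = 1.2151
τ_max = K·8FD/(πd³) → F_max = τ_allow·πd³/(8DK)
F_max = 450·π·3.2³/(8·21.0·1.2151) = 46325/204.13 = 226.94 N

227 N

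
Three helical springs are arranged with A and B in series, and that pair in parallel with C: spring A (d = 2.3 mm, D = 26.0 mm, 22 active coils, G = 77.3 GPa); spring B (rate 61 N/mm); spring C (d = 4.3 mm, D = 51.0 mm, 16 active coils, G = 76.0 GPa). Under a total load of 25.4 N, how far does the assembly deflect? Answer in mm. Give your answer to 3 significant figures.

k_A = Gd⁴/(8D³N_a) = (77.3×10³)(2.3⁴)/(8·26.0³·22) = 0.69929 N/mm
k_C = Gd⁴/(8D³N_a) = (76.0×10³)(4.3⁴)/(8·51.0³·16) = 1.5303 N/mm
Springs A,B series: k_AB = 1/(1/0.69929+1/61) = 0.69137 N/mm; parallel with C: k_eq = 0.69137+1.5303 = 2.2216 N/mm
δ = F/k_eq = 25.4/2.2216 = 11.433 mm

11.4 mm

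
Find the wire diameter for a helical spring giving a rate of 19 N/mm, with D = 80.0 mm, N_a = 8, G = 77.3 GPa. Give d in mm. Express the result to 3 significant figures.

d = (8D³N_a·k / G)^(1/4) = (8·80.0³·8·19 / (77.3×10³))^0.25
  = (8054.2)^0.25 = 9.4734 mm

9.47 mm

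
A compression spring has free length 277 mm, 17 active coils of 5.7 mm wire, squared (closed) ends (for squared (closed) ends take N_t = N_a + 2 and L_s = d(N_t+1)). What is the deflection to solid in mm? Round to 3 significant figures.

163 mm

N_t = 19; L_s = 5.7·20 = 114 mm
δ_solid = L₀ − L_s = 277 − 114 = 163 mm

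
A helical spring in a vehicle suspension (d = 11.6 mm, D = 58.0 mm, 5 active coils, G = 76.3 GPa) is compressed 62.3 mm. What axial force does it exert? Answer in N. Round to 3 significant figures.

k = Gd⁴/(8D³N_a) = (76.3×10³)(11.6⁴)/(8·58.0³·5) = 177.02 N/mm
F = k·δ = 177.02 × 62.3 = 11028 N

11000 N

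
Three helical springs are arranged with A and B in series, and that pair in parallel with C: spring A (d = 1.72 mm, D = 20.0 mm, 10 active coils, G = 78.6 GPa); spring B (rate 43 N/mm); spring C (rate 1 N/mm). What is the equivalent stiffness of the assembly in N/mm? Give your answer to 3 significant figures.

2.05 N/mm

k_A = Gd⁴/(8D³N_a) = (78.6×10³)(1.72⁴)/(8·20.0³·10) = 1.0749 N/mm
Springs A,B series: k_AB = 1/(1/1.0749+1/43) = 1.0487 N/mm; parallel with C: k_eq = 1.0487+1 = 2.0487 N/mm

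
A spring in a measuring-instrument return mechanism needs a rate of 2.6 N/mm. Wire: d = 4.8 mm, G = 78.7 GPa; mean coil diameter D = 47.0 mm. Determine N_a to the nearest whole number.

N_a = Gd⁴/(8D³k) = (78.7×10³ × 4.8⁴)/(8 × 47.0³ × 2.6)
    = 4.17772e+07 / 2.15952e+06 = 19.35 → 19 coils

19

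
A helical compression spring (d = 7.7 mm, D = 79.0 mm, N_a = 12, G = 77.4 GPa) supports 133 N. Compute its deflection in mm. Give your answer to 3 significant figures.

k = Gd⁴/(8D³N_a) = (77.4×10³)(7.7⁴)/(8·79.0³·12) = 5.7485 N/mm
δ = F/k = 133 / 5.7485 = 23.137 mm

23.1 mm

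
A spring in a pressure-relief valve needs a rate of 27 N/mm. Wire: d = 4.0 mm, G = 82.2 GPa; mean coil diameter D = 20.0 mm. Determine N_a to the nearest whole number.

12

N_a = Gd⁴/(8D³k) = (82.2×10³ × 4.0⁴)/(8 × 20.0³ × 27)
    = 2.10432e+07 / 1.728e+06 = 12.18 → 12 coils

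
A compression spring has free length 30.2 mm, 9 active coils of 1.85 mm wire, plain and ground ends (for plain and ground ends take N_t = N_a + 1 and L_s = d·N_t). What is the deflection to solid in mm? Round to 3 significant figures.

N_t = 10; L_s = 1.85·10 = 18.5 mm
δ_solid = L₀ − L_s = 30.2 − 18.5 = 11.7 mm

11.7 mm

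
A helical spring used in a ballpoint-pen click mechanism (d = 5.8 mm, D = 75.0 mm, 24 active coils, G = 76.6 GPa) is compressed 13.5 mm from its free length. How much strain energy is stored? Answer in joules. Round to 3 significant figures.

k = Gd⁴/(8D³N_a) = (76.6×10³)(5.8⁴)/(8·75.0³·24) = 1.0702 N/mm
U = ½kδ² = 0.5 × 1.0702 × 13.5² = 97.52 N·mm = 0.09752 J

0.0975 J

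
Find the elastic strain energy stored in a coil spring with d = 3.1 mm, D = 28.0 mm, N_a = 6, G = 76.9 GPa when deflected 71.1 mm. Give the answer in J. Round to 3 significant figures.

17.0 J

k = Gd⁴/(8D³N_a) = (76.9×10³)(3.1⁴)/(8·28.0³·6) = 6.74 N/mm
U = ½kδ² = 0.5 × 6.74 × 71.1² = 17036 N·mm = 17.036 J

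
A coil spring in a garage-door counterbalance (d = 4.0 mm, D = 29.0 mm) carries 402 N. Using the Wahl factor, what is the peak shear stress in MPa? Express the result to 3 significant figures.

Spring index C = D/d = 29.0/4.0 = 7.2500
K_W = (4C−1)/(4C−4) + 0.615/C = 28.000/25.000 + 0.0848 = 1.2048
τ₀ = 8FD/(πd³) = 8·402·29.0/(π·4.0³) = 93264/201.06 = 463.86 MPa
τ_max = K·τ₀ = 1.2048 × 463.86 = 558.87 MPa

559 MPa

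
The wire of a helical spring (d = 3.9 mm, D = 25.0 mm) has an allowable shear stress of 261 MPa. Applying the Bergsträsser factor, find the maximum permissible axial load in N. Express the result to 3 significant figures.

199 N

C = D/d = 25.0/3.9 = 6.4103
K_B = (4C+2)/(4C−3) = 27.641/22.641 = 1.2208
τ_max = K·8FD/(πd³) → F_max = τ_allow·πd³/(8DK)
F_max = 261·π·3.9³/(8·25.0·1.2208) = 48639/244.17 = 199.2 N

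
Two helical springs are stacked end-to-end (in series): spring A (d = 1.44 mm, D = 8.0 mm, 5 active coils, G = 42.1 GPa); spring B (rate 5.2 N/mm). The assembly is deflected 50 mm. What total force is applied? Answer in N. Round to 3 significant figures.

164 N

k_A = Gd⁴/(8D³N_a) = (42.1×10³)(1.44⁴)/(8·8.0³·5) = 8.839 N/mm
Series: 1/k_eq = 1/8.839 + 1/5.2 = 0.30544; k_eq = 3.2739 N/mm
F = k_eq·δ = 3.2739·50 = 163.7 N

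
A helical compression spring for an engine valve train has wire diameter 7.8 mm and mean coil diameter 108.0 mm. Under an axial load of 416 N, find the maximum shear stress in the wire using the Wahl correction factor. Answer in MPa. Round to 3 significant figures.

Spring index C = D/d = 108.0/7.8 = 13.8462
K_W = (4C−1)/(4C−4) + 0.615/C = 54.385/51.385 + 0.0444 = 1.1028
τ₀ = 8FD/(πd³) = 8·416·108.0/(π·7.8³) = 359424/1490.8 = 241.09 MPa
τ_max = K·τ₀ = 1.1028 × 241.09 = 265.87 MPa

266 MPa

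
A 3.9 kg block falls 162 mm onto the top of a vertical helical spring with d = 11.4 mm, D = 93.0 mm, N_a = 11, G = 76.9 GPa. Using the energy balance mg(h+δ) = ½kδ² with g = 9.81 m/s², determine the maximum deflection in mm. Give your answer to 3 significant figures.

k = Gd⁴/(8D³N_a) = (76.9×10³)(11.4⁴)/(8·93.0³·11) = 18.349 N/mm
W = mg = 3.9 × 9.81 = 38.259 N
½kδ² − Wδ − Wh = 0 → δ = (W + √(W² + 2kWh))/k
δ = (38.259 + √(1463.8 + 227454))/18.349 = (38.259 + 478.45)/18.349 = 28.16 mm

28.2 mm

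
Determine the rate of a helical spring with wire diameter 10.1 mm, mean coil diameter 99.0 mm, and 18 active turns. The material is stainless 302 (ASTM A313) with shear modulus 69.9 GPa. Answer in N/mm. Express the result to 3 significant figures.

5.21 N/mm

k = Gd⁴/(8D³N_a) = (69.9×10³ × 10.1⁴) / (8 × 99.0³ × 18)
  = 7.27382e+08 / 1.39723e+08 = 5.2059 N/mm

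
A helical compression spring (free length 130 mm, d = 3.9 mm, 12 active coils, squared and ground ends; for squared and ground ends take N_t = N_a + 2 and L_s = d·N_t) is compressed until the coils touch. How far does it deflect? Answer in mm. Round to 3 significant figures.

N_t = 14; L_s = 3.9·14 = 54.6 mm
δ_solid = L₀ − L_s = 130 − 54.6 = 75.4 mm

75.4 mm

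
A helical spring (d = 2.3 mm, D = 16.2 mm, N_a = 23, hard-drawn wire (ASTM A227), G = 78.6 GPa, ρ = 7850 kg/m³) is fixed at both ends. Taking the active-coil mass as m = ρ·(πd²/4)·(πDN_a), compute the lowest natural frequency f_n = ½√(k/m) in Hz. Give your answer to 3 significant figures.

k = Gd⁴/(8D³N_a) = (78.6×10³)(2.3⁴)/(8·16.2³·23) = 2.8117 N/mm = 2811.7 N/m
Wire length L = πDN_a = π·16.2·23 = 1170.6 mm
m = ρ·(πd²/4)·L = 7850 × 4.1548×10⁻⁶ m² × 1.1706 m = 0.038178 kg
f_n = ½√(k/m) = 0.5·√(2811.7/0.038178) = 0.5·√(73648) = 135.69 Hz

136 Hz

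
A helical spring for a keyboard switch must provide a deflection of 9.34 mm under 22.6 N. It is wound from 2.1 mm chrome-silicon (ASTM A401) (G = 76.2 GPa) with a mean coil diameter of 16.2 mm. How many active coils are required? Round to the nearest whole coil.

18

Required rate k = F/δ = 22.6/9.34 = 2.4197 N/mm
N_a = Gd⁴/(8D³k) = (76.2×10³ × 2.1⁴)/(8 × 16.2³ × 2.4197)
    = 1.48195e+06 / 82299.4 = 18.01 → 18 coils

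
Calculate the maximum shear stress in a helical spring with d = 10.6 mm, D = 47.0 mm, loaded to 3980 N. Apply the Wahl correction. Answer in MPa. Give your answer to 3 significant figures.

543 MPa

Spring index C = D/d = 47.0/10.6 = 4.4340
K_W = (4C−1)/(4C−4) + 0.615/C = 16.736/13.736 + 0.1387 = 1.3571
τ₀ = 8FD/(πd³) = 8·3980·47.0/(π·10.6³) = 1.49648e+06/3741.7 = 399.95 MPa
τ_max = K·τ₀ = 1.3571 × 399.95 = 542.77 MPa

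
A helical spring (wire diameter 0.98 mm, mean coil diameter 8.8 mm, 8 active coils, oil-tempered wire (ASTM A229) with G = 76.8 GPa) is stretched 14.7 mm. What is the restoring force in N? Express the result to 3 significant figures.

23.9 N

k = Gd⁴/(8D³N_a) = (76.8×10³)(0.98⁴)/(8·8.8³·8) = 1.6242 N/mm
F = k·δ = 1.6242 × 14.7 = 23.876 N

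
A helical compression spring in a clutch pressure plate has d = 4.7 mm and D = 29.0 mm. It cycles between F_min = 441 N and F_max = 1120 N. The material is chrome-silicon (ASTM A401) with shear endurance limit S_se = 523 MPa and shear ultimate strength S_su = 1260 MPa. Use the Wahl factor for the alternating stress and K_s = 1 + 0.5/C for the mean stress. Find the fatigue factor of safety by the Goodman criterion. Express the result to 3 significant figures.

0.951

C = D/d = 29.0/4.7 = 6.1702; K_W = (4C−1)/(4C−4)+0.615/C = 1.2447; K_s = 1+0.5/C = 1.0810
F_a = (F_max−F_min)/2 = 339.5 N; F_m = (F_max+F_min)/2 = 780.5 N
τ_a = K_W·8F_aD/(πd³) = 1.2447 × 241.48 = 300.58 MPa
τ_m = K_s·8F_mD/(πd³) = 1.0810 × 555.16 = 600.15 MPa
Goodman: 1/n_f = τ_a/S_se + τ_m/S_su = 300.58/523 + 600.15/1260 = 0.57472 + 0.47631 = 1.051
n_f = 1/1.051 = 0.9514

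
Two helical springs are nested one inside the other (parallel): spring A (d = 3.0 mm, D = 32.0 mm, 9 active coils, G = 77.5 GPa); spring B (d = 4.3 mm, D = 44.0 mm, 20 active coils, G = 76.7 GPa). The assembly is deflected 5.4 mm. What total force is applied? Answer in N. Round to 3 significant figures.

24.8 N

k_A = Gd⁴/(8D³N_a) = (77.5×10³)(3.0⁴)/(8·32.0³·9) = 2.6608 N/mm
k_B = Gd⁴/(8D³N_a) = (76.7×10³)(4.3⁴)/(8·44.0³·20) = 1.9239 N/mm
Parallel: k_eq = 2.6608 + 1.9239 = 4.5847 N/mm
F = k_eq·δ = 4.5847·5.4 = 24.757 N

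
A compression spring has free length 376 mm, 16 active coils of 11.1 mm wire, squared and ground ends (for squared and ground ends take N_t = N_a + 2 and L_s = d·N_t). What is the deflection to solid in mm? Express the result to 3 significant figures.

N_t = 18; L_s = 11.1·18 = 199.8 mm
δ_solid = L₀ − L_s = 376 − 199.8 = 176.2 mm

176 mm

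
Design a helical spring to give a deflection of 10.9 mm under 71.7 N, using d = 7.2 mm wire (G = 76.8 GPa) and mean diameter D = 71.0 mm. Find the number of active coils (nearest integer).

11

Required rate k = F/δ = 71.7/10.9 = 6.578 N/mm
N_a = Gd⁴/(8D³k) = (76.8×10³ × 7.2⁴)/(8 × 71.0³ × 6.578)
    = 2.06391e+08 / 1.88347e+07 = 10.96 → 11 coils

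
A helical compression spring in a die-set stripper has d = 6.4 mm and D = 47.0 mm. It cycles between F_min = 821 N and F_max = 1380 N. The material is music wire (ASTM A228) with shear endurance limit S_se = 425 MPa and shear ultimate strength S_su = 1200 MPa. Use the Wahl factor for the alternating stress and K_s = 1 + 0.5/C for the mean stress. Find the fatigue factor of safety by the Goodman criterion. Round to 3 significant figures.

C = D/d = 47.0/6.4 = 7.3438; K_W = (4C−1)/(4C−4)+0.615/C = 1.2020; K_s = 1+0.5/C = 1.0681
F_a = (F_max−F_min)/2 = 279.5 N; F_m = (F_max+F_min)/2 = 1100.5 N
τ_a = K_W·8F_aD/(πd³) = 1.2020 × 127.61 = 153.38 MPa
τ_m = K_s·8F_mD/(πd³) = 1.0681 × 502.44 = 536.65 MPa
Goodman: 1/n_f = τ_a/S_se + τ_m/S_su = 153.38/425 + 536.65/1200 = 0.36090 + 0.44721 = 0.80811
n_f = 1/0.80811 = 1.237

1.24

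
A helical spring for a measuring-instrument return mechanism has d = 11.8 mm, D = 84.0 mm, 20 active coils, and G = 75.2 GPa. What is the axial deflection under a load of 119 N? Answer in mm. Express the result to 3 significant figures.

7.74 mm

k = Gd⁴/(8D³N_a) = (75.2×10³)(11.8⁴)/(8·84.0³·20) = 15.374 N/mm
δ = F/k = 119 / 15.374 = 7.7403 mm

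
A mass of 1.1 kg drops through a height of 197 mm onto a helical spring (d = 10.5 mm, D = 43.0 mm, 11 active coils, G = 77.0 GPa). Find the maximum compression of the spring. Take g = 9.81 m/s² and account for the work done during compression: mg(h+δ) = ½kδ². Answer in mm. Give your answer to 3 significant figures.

5.72 mm

k = Gd⁴/(8D³N_a) = (77.0×10³)(10.5⁴)/(8·43.0³·11) = 133.77 N/mm
W = mg = 1.1 × 9.81 = 10.791 N
½kδ² − Wδ − Wh = 0 → δ = (W + √(W² + 2kWh))/k
δ = (10.791 + √(116.45 + 568745))/133.77 = (10.791 + 754.23)/133.77 = 5.7189 mm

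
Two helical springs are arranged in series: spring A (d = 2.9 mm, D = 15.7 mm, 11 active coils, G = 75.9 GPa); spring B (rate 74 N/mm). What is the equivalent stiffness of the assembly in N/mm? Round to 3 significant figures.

k_A = Gd⁴/(8D³N_a) = (75.9×10³)(2.9⁴)/(8·15.7³·11) = 15.763 N/mm
Series: 1/k_eq = 1/15.763 + 1/74 = 0.076951; k_eq = 12.995 N/mm

13.0 N/mm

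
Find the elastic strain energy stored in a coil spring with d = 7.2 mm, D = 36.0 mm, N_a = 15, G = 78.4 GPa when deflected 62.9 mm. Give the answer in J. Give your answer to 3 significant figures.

k = Gd⁴/(8D³N_a) = (78.4×10³)(7.2⁴)/(8·36.0³·15) = 37.632 N/mm
U = ½kδ² = 0.5 × 37.632 × 62.9² = 74444 N·mm = 74.444 J

74.4 J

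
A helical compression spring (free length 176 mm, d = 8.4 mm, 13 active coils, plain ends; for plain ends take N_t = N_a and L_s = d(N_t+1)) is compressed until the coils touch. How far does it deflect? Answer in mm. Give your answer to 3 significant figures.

N_t = 13; L_s = 8.4·14 = 117.6 mm
δ_solid = L₀ − L_s = 176 − 117.6 = 58.4 mm

58.4 mm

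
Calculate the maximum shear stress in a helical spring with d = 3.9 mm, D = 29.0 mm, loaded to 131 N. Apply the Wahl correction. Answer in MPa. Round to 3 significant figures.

Spring index C = D/d = 29.0/3.9 = 7.4359
K_W = (4C−1)/(4C−4) + 0.615/C = 28.744/25.744 + 0.0827 = 1.1992
τ₀ = 8FD/(πd³) = 8·131·29.0/(π·3.9³) = 30392/186.36 = 163.09 MPa
τ_max = K·τ₀ = 1.1992 × 163.09 = 195.58 MPa

196 MPa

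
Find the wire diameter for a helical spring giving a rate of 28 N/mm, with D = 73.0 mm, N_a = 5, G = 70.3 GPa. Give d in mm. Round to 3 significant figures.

d = (8D³N_a·k / G)^(1/4) = (8·73.0³·5·28 / (70.3×10³))^0.25
  = (6197.7)^0.25 = 8.8727 mm

8.87 mm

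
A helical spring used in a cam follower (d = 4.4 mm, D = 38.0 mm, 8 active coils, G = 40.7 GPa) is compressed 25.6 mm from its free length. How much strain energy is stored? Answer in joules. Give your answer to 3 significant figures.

k = Gd⁴/(8D³N_a) = (40.7×10³)(4.4⁴)/(8·38.0³·8) = 4.3438 N/mm
U = ½kδ² = 0.5 × 4.3438 × 25.6² = 1423.4 N·mm = 1.4234 J

1.42 J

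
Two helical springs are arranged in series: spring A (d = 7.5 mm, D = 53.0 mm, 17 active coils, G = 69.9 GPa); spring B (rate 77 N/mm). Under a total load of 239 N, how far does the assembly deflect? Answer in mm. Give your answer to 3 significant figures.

k_A = Gd⁴/(8D³N_a) = (69.9×10³)(7.5⁴)/(8·53.0³·17) = 10.923 N/mm
Series: 1/k_eq = 1/10.923 + 1/77 = 0.10453; k_eq = 9.5663 N/mm
δ = F/k_eq = 239/9.5663 = 24.984 mm

25.0 mm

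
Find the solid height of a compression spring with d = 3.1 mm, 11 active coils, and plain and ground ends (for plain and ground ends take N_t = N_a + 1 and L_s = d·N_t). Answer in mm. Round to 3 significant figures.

37.2 mm

plain and ground ends: N_t = N_a + 1 = 11 + 1 = 12
L_s = d·N_t = 3.1 × 12 = 37.2 mm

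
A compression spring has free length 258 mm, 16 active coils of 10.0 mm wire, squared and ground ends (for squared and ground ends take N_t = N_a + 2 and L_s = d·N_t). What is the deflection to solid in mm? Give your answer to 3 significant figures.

N_t = 18; L_s = 10.0·18 = 180 mm
δ_solid = L₀ − L_s = 258 − 180 = 78 mm

78.0 mm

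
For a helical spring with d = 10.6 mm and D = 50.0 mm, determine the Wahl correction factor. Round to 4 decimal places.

C = D/d = 50.0/10.6 = 4.7170
K_W = (4C−1)/(4C−4) + 0.615/C = 17.868/14.868 + 0.1304 = 1.3322

1.3322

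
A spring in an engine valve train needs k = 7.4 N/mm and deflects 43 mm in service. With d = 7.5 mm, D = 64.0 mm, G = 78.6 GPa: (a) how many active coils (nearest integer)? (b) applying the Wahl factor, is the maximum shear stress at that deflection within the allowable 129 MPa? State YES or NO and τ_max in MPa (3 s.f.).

(a) 16 coils; (b) NO, τ_max = 144 MPa

N_a = Gd⁴/(8D³k) = (78.6×10³)(7.5⁴)/(8·64.0³·7.4) = 16.03 → N_a = 16
Actual rate k = Gd⁴/(8D³·16) = 7.4117 N/mm
Working load F = kδ = 7.4117·43 = 318.7 N
C = 64.0/7.5 = 8.5333; K_W = (4C−1)/(4C−4)+0.615/C = 1.1716
τ_max = K_W·8FD/(πd³) = 1.1716·123.12 = 144.25 MPa
τ_max > 129 MPa → exceeds allowable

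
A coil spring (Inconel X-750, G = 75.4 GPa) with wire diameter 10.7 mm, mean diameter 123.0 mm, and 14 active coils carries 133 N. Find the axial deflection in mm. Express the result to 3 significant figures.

k = Gd⁴/(8D³N_a) = (75.4×10³)(10.7⁴)/(8·123.0³·14) = 4.7421 N/mm
δ = F/k = 133 / 4.7421 = 28.046 mm

28.0 mm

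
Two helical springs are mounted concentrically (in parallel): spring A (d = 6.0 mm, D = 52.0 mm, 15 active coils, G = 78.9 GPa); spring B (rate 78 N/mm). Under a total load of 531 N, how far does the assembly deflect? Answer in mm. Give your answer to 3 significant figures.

6.32 mm

k_A = Gd⁴/(8D³N_a) = (78.9×10³)(6.0⁴)/(8·52.0³·15) = 6.0603 N/mm
Parallel: k_eq = 6.0603 + 78 = 84.06 N/mm
δ = F/k_eq = 531/84.06 = 6.3169 mm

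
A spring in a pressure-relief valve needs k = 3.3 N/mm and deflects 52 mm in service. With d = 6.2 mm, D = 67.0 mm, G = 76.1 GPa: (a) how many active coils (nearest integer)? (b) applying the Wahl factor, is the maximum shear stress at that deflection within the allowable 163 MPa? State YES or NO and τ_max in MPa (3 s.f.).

(a) 14 coils; (b) YES, τ_max = 141 MPa

N_a = Gd⁴/(8D³k) = (76.1×10³)(6.2⁴)/(8·67.0³·3.3) = 14.16 → N_a = 14
Actual rate k = Gd⁴/(8D³·14) = 3.3382 N/mm
Working load F = kδ = 3.3382·52 = 173.59 N
C = 67.0/6.2 = 10.8065; K_W = (4C−1)/(4C−4)+0.615/C = 1.1334
τ_max = K_W·8FD/(πd³) = 1.1334·124.27 = 140.84 MPa
τ_max ≤ 163 MPa → acceptable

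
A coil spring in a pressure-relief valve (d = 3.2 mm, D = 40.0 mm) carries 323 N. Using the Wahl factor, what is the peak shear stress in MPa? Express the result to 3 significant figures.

1120 MPa

Spring index C = D/d = 40.0/3.2 = 12.5000
K_W = (4C−1)/(4C−4) + 0.615/C = 49.000/46.000 + 0.0492 = 1.1144
τ₀ = 8FD/(πd³) = 8·323·40.0/(π·3.2³) = 103360/102.94 = 1004 MPa
τ_max = K·τ₀ = 1.1144 × 1004 = 1118.9 MPa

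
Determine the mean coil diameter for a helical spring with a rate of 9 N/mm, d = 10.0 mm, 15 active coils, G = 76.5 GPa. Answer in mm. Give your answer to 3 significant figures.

89.1 mm

D = (Gd⁴/(8N_a·k))^(1/3) = (76.5×10³·10.0⁴/(8·15·9))^(1/3)
  = (708333)^(1/3) = 89.1414 mm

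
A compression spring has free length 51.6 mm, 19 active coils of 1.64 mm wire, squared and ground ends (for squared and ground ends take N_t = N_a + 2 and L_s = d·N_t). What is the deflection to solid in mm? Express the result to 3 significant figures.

N_t = 21; L_s = 1.64·21 = 34.44 mm
δ_solid = L₀ − L_s = 51.6 − 34.44 = 17.16 mm

17.2 mm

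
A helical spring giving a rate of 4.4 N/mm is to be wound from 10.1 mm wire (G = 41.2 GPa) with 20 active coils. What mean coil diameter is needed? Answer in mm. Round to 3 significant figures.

84.8 mm

D = (Gd⁴/(8N_a·k))^(1/3) = (41.2×10³·10.1⁴/(8·20·4.4))^(1/3)
  = (608990)^(1/3) = 84.7624 mm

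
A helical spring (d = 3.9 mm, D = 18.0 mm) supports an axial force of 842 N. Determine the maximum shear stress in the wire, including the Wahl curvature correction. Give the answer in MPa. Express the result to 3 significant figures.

872 MPa

Spring index C = D/d = 18.0/3.9 = 4.6154
K_W = (4C−1)/(4C−4) + 0.615/C = 17.462/14.462 + 0.1332 = 1.3407
τ₀ = 8FD/(πd³) = 8·842·18.0/(π·3.9³) = 121248/186.36 = 650.63 MPa
τ_max = K·τ₀ = 1.3407 × 650.63 = 872.29 MPa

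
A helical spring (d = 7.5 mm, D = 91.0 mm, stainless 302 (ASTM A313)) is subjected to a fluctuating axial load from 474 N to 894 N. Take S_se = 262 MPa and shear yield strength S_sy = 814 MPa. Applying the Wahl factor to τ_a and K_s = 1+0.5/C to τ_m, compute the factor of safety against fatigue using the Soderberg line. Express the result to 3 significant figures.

C = D/d = 91.0/7.5 = 12.1333; K_W = (4C−1)/(4C−4)+0.615/C = 1.1181; K_s = 1+0.5/C = 1.0412
F_a = (F_max−F_min)/2 = 210 N; F_m = (F_max+F_min)/2 = 684 N
τ_a = K_W·8F_aD/(πd³) = 1.1181 × 115.35 = 128.97 MPa
τ_m = K_s·8F_mD/(πd³) = 1.0412 × 375.71 = 391.19 MPa
Soderberg: 1/n_f = τ_a/S_se + τ_m/S_sy = 128.97/262 + 391.19/814 = 0.49224 + 0.48058 = 0.97282
n_f = 1/0.97282 = 1.028

1.03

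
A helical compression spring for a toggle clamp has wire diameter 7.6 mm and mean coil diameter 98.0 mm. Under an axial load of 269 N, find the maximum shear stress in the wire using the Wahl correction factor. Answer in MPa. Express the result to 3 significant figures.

170 MPa

Spring index C = D/d = 98.0/7.6 = 12.8947
K_W = (4C−1)/(4C−4) + 0.615/C = 50.579/47.579 + 0.0477 = 1.1107
τ₀ = 8FD/(πd³) = 8·269·98.0/(π·7.6³) = 210896/1379.1 = 152.92 MPa
τ_max = K·τ₀ = 1.1107 × 152.92 = 169.86 MPa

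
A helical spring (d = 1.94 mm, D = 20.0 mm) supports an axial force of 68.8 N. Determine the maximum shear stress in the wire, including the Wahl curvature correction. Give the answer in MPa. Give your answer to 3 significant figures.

Spring index C = D/d = 20.0/1.94 = 10.3093
K_W = (4C−1)/(4C−4) + 0.615/C = 40.237/37.237 + 0.0597 = 1.1402
τ₀ = 8FD/(πd³) = 8·68.8·20.0/(π·1.94³) = 11008/22.938 = 479.9 MPa
τ_max = K·τ₀ = 1.1402 × 479.9 = 547.19 MPa

547 MPa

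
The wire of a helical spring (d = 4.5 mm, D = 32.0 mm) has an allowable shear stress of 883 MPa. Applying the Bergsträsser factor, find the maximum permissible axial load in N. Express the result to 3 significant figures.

825 N

C = D/d = 32.0/4.5 = 7.1111
K_B = (4C+2)/(4C−3) = 30.444/25.444 = 1.1965
τ_max = K·8FD/(πd³) → F_max = τ_allow·πd³/(8DK)
F_max = 883·π·4.5³/(8·32.0·1.1965) = 2.5278e+05/306.31 = 825.26 N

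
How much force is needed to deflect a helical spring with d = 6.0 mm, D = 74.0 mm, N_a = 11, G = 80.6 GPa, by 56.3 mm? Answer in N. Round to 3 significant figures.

k = Gd⁴/(8D³N_a) = (80.6×10³)(6.0⁴)/(8·74.0³·11) = 2.9293 N/mm
F = k·δ = 2.9293 × 56.3 = 164.92 N

165 N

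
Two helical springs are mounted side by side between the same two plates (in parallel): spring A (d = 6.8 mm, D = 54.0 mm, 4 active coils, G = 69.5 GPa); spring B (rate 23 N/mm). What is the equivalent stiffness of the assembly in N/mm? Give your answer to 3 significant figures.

52.5 N/mm

k_A = Gd⁴/(8D³N_a) = (69.5×10³)(6.8⁴)/(8·54.0³·4) = 29.491 N/mm
Parallel: k_eq = 29.491 + 23 = 52.491 N/mm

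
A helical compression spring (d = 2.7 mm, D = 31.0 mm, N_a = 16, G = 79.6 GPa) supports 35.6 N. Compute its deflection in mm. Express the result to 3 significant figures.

32.1 mm

k = Gd⁴/(8D³N_a) = (79.6×10³)(2.7⁴)/(8·31.0³·16) = 1.1094 N/mm
δ = F/k = 35.6 / 1.1094 = 32.091 mm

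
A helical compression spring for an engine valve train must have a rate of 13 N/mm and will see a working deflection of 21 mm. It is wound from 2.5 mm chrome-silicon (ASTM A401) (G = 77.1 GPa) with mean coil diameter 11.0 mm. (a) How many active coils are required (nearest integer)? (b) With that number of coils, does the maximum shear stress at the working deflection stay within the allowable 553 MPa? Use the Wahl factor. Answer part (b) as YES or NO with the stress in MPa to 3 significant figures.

(a) 22 coils; (b) NO, τ_max = 658 MPa

N_a = Gd⁴/(8D³k) = (77.1×10³)(2.5⁴)/(8·11.0³·13) = 21.76 → N_a = 22
Actual rate k = Gd⁴/(8D³·22) = 12.857 N/mm
Working load F = kδ = 12.857·21 = 269.99 N
C = 11.0/2.5 = 4.4000; K_W = (4C−1)/(4C−4)+0.615/C = 1.3604
τ_max = K_W·8FD/(πd³) = 1.3604·484.01 = 658.43 MPa
τ_max > 553 MPa → exceeds allowable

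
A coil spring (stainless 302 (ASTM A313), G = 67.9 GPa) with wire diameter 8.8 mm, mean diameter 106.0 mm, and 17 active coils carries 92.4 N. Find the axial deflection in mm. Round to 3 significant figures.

36.8 mm

k = Gd⁴/(8D³N_a) = (67.9×10³)(8.8⁴)/(8·106.0³·17) = 2.5139 N/mm
δ = F/k = 92.4 / 2.5139 = 36.756 mm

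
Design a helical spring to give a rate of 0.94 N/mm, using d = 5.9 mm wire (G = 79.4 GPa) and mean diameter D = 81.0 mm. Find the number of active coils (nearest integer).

24

N_a = Gd⁴/(8D³k) = (79.4×10³ × 5.9⁴)/(8 × 81.0³ × 0.94)
    = 9.62118e+07 / 3.99644e+06 = 24.07 → 24 coils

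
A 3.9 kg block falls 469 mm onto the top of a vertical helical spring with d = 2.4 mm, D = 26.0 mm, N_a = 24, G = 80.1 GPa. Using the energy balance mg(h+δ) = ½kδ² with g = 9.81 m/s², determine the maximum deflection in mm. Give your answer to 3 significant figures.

268 mm

k = Gd⁴/(8D³N_a) = (80.1×10³)(2.4⁴)/(8·26.0³·24) = 0.78751 N/mm
W = mg = 3.9 × 9.81 = 38.259 N
½kδ² − Wδ − Wh = 0 → δ = (W + √(W² + 2kWh))/k
δ = (38.259 + √(1463.8 + 28261.3))/0.78751 = (38.259 + 172.41)/0.78751 = 267.51 mm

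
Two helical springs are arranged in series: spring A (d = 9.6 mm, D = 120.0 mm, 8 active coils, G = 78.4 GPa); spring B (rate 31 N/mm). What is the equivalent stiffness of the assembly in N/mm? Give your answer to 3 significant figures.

5.04 N/mm

k_A = Gd⁴/(8D³N_a) = (78.4×10³)(9.6⁴)/(8·120.0³·8) = 6.0211 N/mm
Series: 1/k_eq = 1/6.0211 + 1/31 = 0.19834; k_eq = 5.0418 N/mm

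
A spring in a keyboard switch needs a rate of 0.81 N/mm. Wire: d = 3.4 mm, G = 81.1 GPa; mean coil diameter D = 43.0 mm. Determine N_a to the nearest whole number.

N_a = Gd⁴/(8D³k) = (81.1×10³ × 3.4⁴)/(8 × 43.0³ × 0.81)
    = 1.08377e+07 / 515205 = 21.04 → 21 coils

21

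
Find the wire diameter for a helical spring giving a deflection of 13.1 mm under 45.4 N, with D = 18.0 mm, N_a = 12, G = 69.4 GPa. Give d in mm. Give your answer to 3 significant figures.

Required rate k = F/δ = 45.4/13.1 = 3.4656 N/mm
d = (8D³N_a·k / G)^(1/4) = (8·18.0³·12·3.4656 / (69.4×10³))^0.25
  = (27.958)^0.25 = 2.2995 mm

2.30 mm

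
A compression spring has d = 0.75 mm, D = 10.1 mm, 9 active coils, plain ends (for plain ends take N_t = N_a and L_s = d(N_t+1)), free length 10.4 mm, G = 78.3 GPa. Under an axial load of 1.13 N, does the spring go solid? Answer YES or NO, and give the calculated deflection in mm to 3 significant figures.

YES, δ = 3.38 mm

k = Gd⁴/(8D³N_a) = (78.3×10³)(0.75⁴)/(8·10.1³·9) = 0.33397 N/mm
N_t = 9; L_s = 0.75·10 = 7.5 mm; δ_solid = L₀ − L_s = 10.4 − 7.5 = 2.9 mm
δ = F/k = 1.13/0.33397 = 3.3835 mm
δ ≥ δ_solid → spring goes solid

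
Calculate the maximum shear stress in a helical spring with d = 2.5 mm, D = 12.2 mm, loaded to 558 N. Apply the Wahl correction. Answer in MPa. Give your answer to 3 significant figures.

Spring index C = D/d = 12.2/2.5 = 4.8800
K_W = (4C−1)/(4C−4) + 0.615/C = 18.520/15.520 + 0.1260 = 1.3193
τ₀ = 8FD/(πd³) = 8·558·12.2/(π·2.5³) = 54460.8/49.087 = 1109.5 MPa
τ_max = K·τ₀ = 1.3193 × 1109.5 = 1463.7 MPa

1460 MPa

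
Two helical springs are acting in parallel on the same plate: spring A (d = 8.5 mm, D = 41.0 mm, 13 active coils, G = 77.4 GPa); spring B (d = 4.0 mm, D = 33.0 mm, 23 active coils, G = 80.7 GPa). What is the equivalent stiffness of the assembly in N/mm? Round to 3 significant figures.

k_A = Gd⁴/(8D³N_a) = (77.4×10³)(8.5⁴)/(8·41.0³·13) = 56.368 N/mm
k_B = Gd⁴/(8D³N_a) = (80.7×10³)(4.0⁴)/(8·33.0³·23) = 3.1243 N/mm
Parallel: k_eq = 56.368 + 3.1243 = 59.492 N/mm

59.5 N/mm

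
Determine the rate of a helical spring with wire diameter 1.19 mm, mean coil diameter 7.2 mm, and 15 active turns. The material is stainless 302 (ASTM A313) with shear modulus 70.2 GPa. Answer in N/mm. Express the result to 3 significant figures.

k = Gd⁴/(8D³N_a) = (70.2×10³ × 1.19⁴) / (8 × 7.2³ × 15)
  = 140775 / 44789.8 = 3.143 N/mm

3.14 N/mm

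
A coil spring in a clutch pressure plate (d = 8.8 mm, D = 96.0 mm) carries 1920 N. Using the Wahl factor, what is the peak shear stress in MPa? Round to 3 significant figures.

Spring index C = D/d = 96.0/8.8 = 10.9091
K_W = (4C−1)/(4C−4) + 0.615/C = 42.636/39.636 + 0.0564 = 1.1321
τ₀ = 8FD/(πd³) = 8·1920·96.0/(π·8.8³) = 1.47456e+06/2140.9 = 688.75 MPa
τ_max = K·τ₀ = 1.1321 × 688.75 = 779.71 MPa

780 MPa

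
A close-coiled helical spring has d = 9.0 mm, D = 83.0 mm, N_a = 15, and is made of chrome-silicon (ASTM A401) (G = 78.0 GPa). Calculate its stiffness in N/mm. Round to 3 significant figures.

7.46 N/mm

k = Gd⁴/(8D³N_a) = (78.0×10³ × 9.0⁴) / (8 × 83.0³ × 15)
  = 5.11758e+08 / 6.86144e+07 = 7.4585 N/mm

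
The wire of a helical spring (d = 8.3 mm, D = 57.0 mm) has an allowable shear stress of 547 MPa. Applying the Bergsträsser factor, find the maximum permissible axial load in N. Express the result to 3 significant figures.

C = D/d = 57.0/8.3 = 6.8675
K_B = (4C+2)/(4C−3) = 29.470/24.470 = 1.2043
τ_max = K·8FD/(πd³) → F_max = τ_allow·πd³/(8DK)
F_max = 547·π·8.3³/(8·57.0·1.2043) = 9.8259e+05/549.18 = 1789.2 N

1790 N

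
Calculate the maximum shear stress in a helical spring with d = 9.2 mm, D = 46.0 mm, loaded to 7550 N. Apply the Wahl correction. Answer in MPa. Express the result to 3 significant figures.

1490 MPa

Spring index C = D/d = 46.0/9.2 = 5.0000
K_W = (4C−1)/(4C−4) + 0.615/C = 19.000/16.000 + 0.1230 = 1.3105
τ₀ = 8FD/(πd³) = 8·7550·46.0/(π·9.2³) = 2.7784e+06/2446.3 = 1135.7 MPa
τ_max = K·τ₀ = 1.3105 × 1135.7 = 1488.4 MPa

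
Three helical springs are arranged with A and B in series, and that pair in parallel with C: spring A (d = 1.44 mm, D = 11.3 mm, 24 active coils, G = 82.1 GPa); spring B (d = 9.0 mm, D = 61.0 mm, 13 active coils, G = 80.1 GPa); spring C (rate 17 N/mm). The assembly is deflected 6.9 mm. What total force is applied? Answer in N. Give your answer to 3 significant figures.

126 N

k_A = Gd⁴/(8D³N_a) = (82.1×10³)(1.44⁴)/(8·11.3³·24) = 1.2743 N/mm
k_B = Gd⁴/(8D³N_a) = (80.1×10³)(9.0⁴)/(8·61.0³·13) = 22.263 N/mm
Springs A,B series: k_AB = 1/(1/1.2743+1/22.263) = 1.2053 N/mm; parallel with C: k_eq = 1.2053+17 = 18.205 N/mm
F = k_eq·δ = 18.205·6.9 = 125.62 N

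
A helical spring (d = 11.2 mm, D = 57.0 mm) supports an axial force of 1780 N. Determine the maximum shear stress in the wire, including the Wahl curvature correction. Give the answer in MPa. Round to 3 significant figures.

240 MPa

Spring index C = D/d = 57.0/11.2 = 5.0893
K_W = (4C−1)/(4C−4) + 0.615/C = 19.357/16.357 + 0.1208 = 1.3042
τ₀ = 8FD/(πd³) = 8·1780·57.0/(π·11.2³) = 811680/4413.7 = 183.9 MPa
τ_max = K·τ₀ = 1.3042 × 183.9 = 239.85 MPa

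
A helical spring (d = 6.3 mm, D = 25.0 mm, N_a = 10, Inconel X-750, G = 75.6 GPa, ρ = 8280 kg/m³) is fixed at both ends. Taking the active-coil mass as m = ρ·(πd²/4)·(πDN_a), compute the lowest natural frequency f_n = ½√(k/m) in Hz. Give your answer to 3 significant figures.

k = Gd⁴/(8D³N_a) = (75.6×10³)(6.3⁴)/(8·25.0³·10) = 95.274 N/mm = 95274 N/m
Wire length L = πDN_a = π·25.0·10 = 785.4 mm
m = ρ·(πd²/4)·L = 8280 × 31.172×10⁻⁶ m² × 0.7854 m = 0.20272 kg
f_n = ½√(k/m) = 0.5·√(95274/0.20272) = 0.5·√(4.6998e+05) = 342.78 Hz

343 Hz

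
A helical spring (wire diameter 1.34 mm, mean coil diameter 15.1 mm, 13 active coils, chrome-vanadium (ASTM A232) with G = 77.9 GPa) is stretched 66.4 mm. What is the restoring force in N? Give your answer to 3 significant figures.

k = Gd⁴/(8D³N_a) = (77.9×10³)(1.34⁴)/(8·15.1³·13) = 0.70144 N/mm
F = k·δ = 0.70144 × 66.4 = 46.576 N

46.6 N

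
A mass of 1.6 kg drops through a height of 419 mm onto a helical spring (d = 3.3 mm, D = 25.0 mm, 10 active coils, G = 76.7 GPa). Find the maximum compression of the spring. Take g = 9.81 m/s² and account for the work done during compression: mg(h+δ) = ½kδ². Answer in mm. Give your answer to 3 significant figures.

44.7 mm

k = Gd⁴/(8D³N_a) = (76.7×10³)(3.3⁴)/(8·25.0³·10) = 7.2768 N/mm
W = mg = 1.6 × 9.81 = 15.696 N
½kδ² − Wδ − Wh = 0 → δ = (W + √(W² + 2kWh))/k
δ = (15.696 + √(246.36 + 95713.7))/7.2768 = (15.696 + 309.77)/7.2768 = 44.727 mm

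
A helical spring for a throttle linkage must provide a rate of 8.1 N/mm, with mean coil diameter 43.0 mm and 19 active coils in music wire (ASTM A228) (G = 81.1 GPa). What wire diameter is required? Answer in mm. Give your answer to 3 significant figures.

5.89 mm

d = (8D³N_a·k / G)^(1/4) = (8·43.0³·19·8.1 / (81.1×10³))^0.25
  = (1207)^0.25 = 5.8942 mm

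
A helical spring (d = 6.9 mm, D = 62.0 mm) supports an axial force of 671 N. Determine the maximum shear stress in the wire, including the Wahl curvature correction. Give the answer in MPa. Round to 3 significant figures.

375 MPa

Spring index C = D/d = 62.0/6.9 = 8.9855
K_W = (4C−1)/(4C−4) + 0.615/C = 34.942/31.942 + 0.0684 = 1.1624
τ₀ = 8FD/(πd³) = 8·671·62.0/(π·6.9³) = 332816/1032 = 322.48 MPa
τ_max = K·τ₀ = 1.1624 × 322.48 = 374.84 MPa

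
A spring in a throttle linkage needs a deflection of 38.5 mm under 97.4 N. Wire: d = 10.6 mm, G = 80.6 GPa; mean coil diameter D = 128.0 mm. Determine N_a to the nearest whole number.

24

Required rate k = F/δ = 97.4/38.5 = 2.5299 N/mm
N_a = Gd⁴/(8D³k) = (80.6×10³ × 10.6⁴)/(8 × 128.0³ × 2.5299)
    = 1.01756e+09 / 4.24442e+07 = 23.97 → 24 coils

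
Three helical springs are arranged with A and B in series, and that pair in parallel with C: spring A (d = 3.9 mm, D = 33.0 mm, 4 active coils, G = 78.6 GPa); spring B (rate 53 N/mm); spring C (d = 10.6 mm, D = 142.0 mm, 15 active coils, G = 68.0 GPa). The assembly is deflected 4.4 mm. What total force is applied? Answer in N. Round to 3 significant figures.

64.6 N

k_A = Gd⁴/(8D³N_a) = (78.6×10³)(3.9⁴)/(8·33.0³·4) = 15.812 N/mm
k_C = Gd⁴/(8D³N_a) = (68.0×10³)(10.6⁴)/(8·142.0³·15) = 2.4985 N/mm
Springs A,B series: k_AB = 1/(1/15.812+1/53) = 12.179 N/mm; parallel with C: k_eq = 12.179+2.4985 = 14.677 N/mm
F = k_eq·δ = 14.677·4.4 = 64.58 N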